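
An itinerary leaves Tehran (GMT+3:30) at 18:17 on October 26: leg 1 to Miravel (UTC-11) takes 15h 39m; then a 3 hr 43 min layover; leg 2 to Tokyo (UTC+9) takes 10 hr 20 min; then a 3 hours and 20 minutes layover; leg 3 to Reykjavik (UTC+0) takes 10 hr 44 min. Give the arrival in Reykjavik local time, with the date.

Convert departure to UTC: 18:17 − 3:30 = 14:47 UTC on Oct 26.
Add 15 hours 39 minutes leg 1 → 06:26 UTC (Oct 27).
Add 3 hours 43 minutes layover in Miravel → 10:09 UTC.
Add 10 hours and 20 minutes leg 2 → 20:29 UTC.
Add 3 hours 20 minutes layover in Tokyo → 23:49 UTC.
Add 10 hours 44 minutes leg 3 → 10:33 UTC (Oct 28).
Reykjavik is UTC+0, so local arrival is the same: 10:33 on Oct 28.

10:33 on October 28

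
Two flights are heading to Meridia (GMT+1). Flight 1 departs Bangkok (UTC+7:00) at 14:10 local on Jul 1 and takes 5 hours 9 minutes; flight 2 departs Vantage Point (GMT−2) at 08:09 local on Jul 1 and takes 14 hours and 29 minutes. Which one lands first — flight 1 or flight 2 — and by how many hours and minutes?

Flight 1 in UTC: 14:10 − 7:00 = 07:10 on Jul 1.
+5 hours 9 minutes → arrive 12:19 UTC on Jul 1.
Flight 2 in UTC: 08:09 + 2:00 = 10:09 on Jul 1.
+14 hours and 29 minutes → arrive 00:38 UTC on Jul 2.
Flight 1 lands earlier by 12 hours 19 minutes.

the first, by 12 hours 19 minutes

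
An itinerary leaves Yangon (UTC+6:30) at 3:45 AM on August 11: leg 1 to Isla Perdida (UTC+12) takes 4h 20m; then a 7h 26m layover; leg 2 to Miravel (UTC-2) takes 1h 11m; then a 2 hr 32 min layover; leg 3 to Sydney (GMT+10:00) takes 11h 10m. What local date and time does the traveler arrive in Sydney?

9:54 AM on August 12

Convert departure to UTC: 3:45 AM − 6:30 = 9:15 PM UTC on Aug 10.
Add 4 hours and 20 minutes leg 1 → 1:35 AM UTC (Aug 11).
Add 7 hours 26 minutes layover in Isla Perdida → 9:01 AM UTC.
Add 1 hour 11 minutes leg 2 → 10:12 AM UTC.
Add 2 hours 32 minutes layover in Miravel → 12:44 PM UTC.
Add 11 hours and 10 minutes leg 3 → 11:54 PM UTC.
Sydney is UTC+10:00, so local arrival = 11:54 PM + 10:00 = 9:54 AM on Aug 12.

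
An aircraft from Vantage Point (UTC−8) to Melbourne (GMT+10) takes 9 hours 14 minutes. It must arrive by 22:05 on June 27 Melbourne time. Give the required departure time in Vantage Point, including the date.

18:51 on June 26

Target arrival in UTC: 22:05 − 10:00 = 12:05 on Jun 27.
Subtract 9 hours 14 minutes → departure 02:51 UTC on Jun 27.
Vantage Point is UTC−8:00: 02:51 − 8:00 = 18:51 on Jun 26.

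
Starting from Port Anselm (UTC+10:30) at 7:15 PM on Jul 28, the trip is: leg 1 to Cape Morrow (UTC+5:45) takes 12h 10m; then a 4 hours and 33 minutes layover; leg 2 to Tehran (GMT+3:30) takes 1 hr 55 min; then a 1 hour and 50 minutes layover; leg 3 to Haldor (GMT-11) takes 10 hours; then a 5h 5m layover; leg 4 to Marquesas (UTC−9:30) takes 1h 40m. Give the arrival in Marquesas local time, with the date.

12:28 PM on July 29

Convert departure to UTC: 7:15 PM − 10:30 = 8:45 AM UTC on Jul 28.
Add 12 hours 10 minutes leg 1 → 8:55 PM UTC.
Add 4 hours 33 minutes layover in Cape Morrow → 1:28 AM UTC (Jul 29).
Add 1 hour 55 minutes leg 2 → 3:23 AM UTC.
Add 1 hour and 50 minutes layover in Tehran → 5:13 AM UTC.
Add 10 hours leg 3 → 3:13 PM UTC.
Add 5 hours and 5 minutes layover in Haldor → 8:18 PM UTC.
Add 1 hour 40 minutes leg 4 → 9:58 PM UTC.
Marquesas is UTC−9:30, so local arrival = 9:58 PM − 9:30 = 12:28 PM on Jul 29.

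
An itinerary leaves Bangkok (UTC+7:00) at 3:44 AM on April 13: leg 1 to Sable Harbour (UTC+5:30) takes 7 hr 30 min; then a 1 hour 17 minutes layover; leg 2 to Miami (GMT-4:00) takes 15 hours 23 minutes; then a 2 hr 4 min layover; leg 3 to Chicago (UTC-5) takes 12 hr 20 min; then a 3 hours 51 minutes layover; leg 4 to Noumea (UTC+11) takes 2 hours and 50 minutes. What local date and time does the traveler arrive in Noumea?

Convert departure to UTC: 3:44 AM − 7:00 = 8:44 PM UTC on Apr 12.
Add 7 hours and 30 minutes leg 1 → 4:14 AM UTC (Apr 13).
Add 1 hour and 17 minutes layover in Sable Harbour → 5:31 AM UTC.
Add 15 hours and 23 minutes leg 2 → 8:54 PM UTC.
Add 2 hours and 4 minutes layover in Miami → 10:58 PM UTC.
Add 12 hours and 20 minutes leg 3 → 11:18 AM UTC (Apr 14).
Add 3 hours and 51 minutes layover in Chicago → 3:09 PM UTC.
Add 2 hours and 50 minutes leg 4 → 5:59 PM UTC.
Noumea is UTC+11:00, so local arrival = 5:59 PM + 11:00 = 4:59 AM on Apr 15.

4:59 AM on Apr 15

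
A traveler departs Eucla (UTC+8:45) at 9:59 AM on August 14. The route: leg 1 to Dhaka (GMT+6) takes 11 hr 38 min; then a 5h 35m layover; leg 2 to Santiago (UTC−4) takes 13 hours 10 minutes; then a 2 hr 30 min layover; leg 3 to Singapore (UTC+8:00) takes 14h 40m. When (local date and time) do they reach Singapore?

Convert departure to UTC: 9:59 AM − 8:45 = 1:14 AM UTC on Aug 14.
Add 11 hours and 38 minutes leg 1 → 12:52 PM UTC.
Add 5 hours 35 minutes layover in Dhaka → 6:27 PM UTC.
Add 13 hours 10 minutes leg 2 → 7:37 AM UTC (Aug 15).
Add 2 hours and 30 minutes layover in Santiago → 10:07 AM UTC.
Add 14 hours and 40 minutes leg 3 → 12:47 AM UTC (Aug 16).
Singapore is UTC+8:00, so local arrival = 12:47 AM + 8:00 = 8:47 AM on Aug 16.

8:47 AM on August 16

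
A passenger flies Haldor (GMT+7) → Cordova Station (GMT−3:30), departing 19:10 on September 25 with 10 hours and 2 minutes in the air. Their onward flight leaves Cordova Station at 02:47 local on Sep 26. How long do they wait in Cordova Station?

Convert departure to UTC: 19:10 − 7:00 = 12:10 UTC on Sep 25.
Add 10 hours 2 minutes flight time → 22:12 UTC.
Cordova Station is UTC−3:30, so local arrival = 22:12 − 3:30 = 18:42 on Sep 25.
Layover = 02:47 − 18:42 (+1 day) = 8 hours 5 minutes.

8 hours 5 minutes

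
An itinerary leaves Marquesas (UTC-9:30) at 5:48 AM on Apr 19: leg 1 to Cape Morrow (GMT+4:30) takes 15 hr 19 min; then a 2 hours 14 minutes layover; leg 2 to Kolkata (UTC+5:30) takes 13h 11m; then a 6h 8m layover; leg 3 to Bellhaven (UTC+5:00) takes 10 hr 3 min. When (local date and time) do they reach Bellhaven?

7:13 PM on April 21

Convert departure to UTC: 5:48 AM + 9:30 = 3:18 PM UTC on Apr 19.
Add 15 hours 19 minutes leg 1 → 6:37 AM UTC (Apr 20).
Add 2 hours 14 minutes layover in Cape Morrow → 8:51 AM UTC.
Add 13 hours and 11 minutes leg 2 → 10:02 PM UTC.
Add 6 hours and 8 minutes layover in Kolkata → 4:10 AM UTC (Apr 21).
Add 10 hours 3 minutes leg 3 → 2:13 PM UTC.
Bellhaven is UTC+5:00, so local arrival = 2:13 PM + 5:00 = 7:13 PM on Apr 21.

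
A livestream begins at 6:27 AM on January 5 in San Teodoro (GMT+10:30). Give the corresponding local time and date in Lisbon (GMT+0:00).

In UTC: 6:27 AM − 10:30 = 7:57 PM on Jan 4.
Lisbon is UTC+0, so it is 7:57 PM on Jan 4.

7:57 PM on Jan 4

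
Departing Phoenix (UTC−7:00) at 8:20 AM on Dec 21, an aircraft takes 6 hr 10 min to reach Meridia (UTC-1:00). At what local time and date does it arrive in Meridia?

Convert departure to UTC: 8:20 AM + 7:00 = 3:20 PM UTC on Dec 21.
Add 6 hours 10 minutes travel time → 9:30 PM UTC.
Meridia is UTC−1:00, so local arrival = 9:30 PM − 1:00 = 8:30 PM on Dec 21.

8:30 PM on December 21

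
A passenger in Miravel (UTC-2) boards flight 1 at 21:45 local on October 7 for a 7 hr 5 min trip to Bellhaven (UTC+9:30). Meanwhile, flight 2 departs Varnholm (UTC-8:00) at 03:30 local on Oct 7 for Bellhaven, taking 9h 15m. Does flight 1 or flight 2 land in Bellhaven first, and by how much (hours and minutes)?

the second, by 10 hours 5 minutes

Flight 1 in UTC: 21:45 + 2:00 = 23:45 on Oct 7.
+7 hours and 5 minutes → arrive 06:50 UTC on Oct 8.
Flight 2 in UTC: 03:30 + 8:00 = 11:30 on Oct 7.
+9 hours and 15 minutes → arrive 20:45 UTC on Oct 7.
Flight 2 lands earlier by 10 hours 5 minutes.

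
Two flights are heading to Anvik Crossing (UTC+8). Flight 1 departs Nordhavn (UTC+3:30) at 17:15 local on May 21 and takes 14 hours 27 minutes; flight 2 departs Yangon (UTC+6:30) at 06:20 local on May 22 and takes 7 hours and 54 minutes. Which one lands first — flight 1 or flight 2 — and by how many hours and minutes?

Flight 1 in UTC: 17:15 − 3:30 = 13:45 on May 21.
+14 hours and 27 minutes → arrive 04:12 UTC on May 22.
Flight 2 in UTC: 06:20 − 6:30 = 23:50 on May 21.
+7 hours 54 minutes → arrive 07:44 UTC on May 22.
Flight 1 lands earlier by 3 hours 32 minutes.

the first, by 3 hours 32 minutes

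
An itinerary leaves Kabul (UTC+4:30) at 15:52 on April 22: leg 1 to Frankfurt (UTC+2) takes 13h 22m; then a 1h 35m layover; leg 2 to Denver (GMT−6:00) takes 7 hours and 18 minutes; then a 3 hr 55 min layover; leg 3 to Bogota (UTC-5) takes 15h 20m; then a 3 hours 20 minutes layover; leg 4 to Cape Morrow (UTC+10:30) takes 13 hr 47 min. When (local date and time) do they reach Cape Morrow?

08:29 on April 25

Convert departure to UTC: 15:52 − 4:30 = 11:22 UTC on Apr 22.
Add 13 hours 22 minutes leg 1 → 00:44 UTC (Apr 23).
Add 1 hour and 35 minutes layover in Frankfurt → 02:19 UTC.
Add 7 hours 18 minutes leg 2 → 09:37 UTC.
Add 3 hours 55 minutes layover in Denver → 13:32 UTC.
Add 15 hours 20 minutes leg 3 → 04:52 UTC (Apr 24).
Add 3 hours 20 minutes layover in Bogota → 08:12 UTC.
Add 13 hours 47 minutes leg 4 → 21:59 UTC.
Cape Morrow is UTC+10:30, so local arrival = 21:59 + 10:30 = 08:29 on Apr 25.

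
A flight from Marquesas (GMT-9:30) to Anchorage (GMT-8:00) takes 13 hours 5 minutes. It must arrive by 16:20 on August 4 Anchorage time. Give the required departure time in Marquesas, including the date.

01:45 on August 4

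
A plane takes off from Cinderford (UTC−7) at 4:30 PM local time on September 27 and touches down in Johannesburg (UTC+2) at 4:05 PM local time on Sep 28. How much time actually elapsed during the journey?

14 hours 35 minutes

Departure in UTC: 4:30 PM + 7:00 = 11:30 PM on Sep 27.
Arrival in UTC: 4:05 PM − 2:00 = 2:05 PM on Sep 28.
Elapsed = 2:05 PM − 11:30 PM (+1 day) = 14 hours 35 minutes.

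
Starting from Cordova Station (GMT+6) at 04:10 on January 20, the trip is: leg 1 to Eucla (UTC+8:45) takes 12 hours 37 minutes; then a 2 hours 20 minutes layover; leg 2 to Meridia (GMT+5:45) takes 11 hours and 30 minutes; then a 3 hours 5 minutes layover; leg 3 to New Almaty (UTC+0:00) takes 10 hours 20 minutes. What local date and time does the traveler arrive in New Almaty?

14:02 on Jan 21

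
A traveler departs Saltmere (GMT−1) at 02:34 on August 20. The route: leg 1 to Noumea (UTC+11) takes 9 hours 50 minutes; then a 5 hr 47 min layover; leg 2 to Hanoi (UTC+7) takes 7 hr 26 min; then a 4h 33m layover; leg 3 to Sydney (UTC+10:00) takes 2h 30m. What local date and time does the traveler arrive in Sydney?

19:40 on August 21

Convert departure to UTC: 02:34 + 1:00 = 03:34 UTC on Aug 20.
Add 9 hours 50 minutes leg 1 → 13:24 UTC.
Add 5 hours 47 minutes layover in Noumea → 19:11 UTC.
Add 7 hours and 26 minutes leg 2 → 02:37 UTC (Aug 21).
Add 4 hours 33 minutes layover in Hanoi → 07:10 UTC.
Add 2 hours and 30 minutes leg 3 → 09:40 UTC.
Sydney is UTC+10:00, so local arrival = 09:40 + 10:00 = 19:40 on Aug 21.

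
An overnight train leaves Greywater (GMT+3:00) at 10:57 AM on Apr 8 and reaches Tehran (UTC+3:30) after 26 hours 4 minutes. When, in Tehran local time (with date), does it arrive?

1:31 PM on Apr 9

Tehran is 0:30 ahead of Greywater.
After 26 hours 4 minutes it is 1:01 PM (Apr 9) in Greywater.
Shift by the zone difference: 1:01 PM + 0:30 = 1:31 PM on Apr 9 in Tehran.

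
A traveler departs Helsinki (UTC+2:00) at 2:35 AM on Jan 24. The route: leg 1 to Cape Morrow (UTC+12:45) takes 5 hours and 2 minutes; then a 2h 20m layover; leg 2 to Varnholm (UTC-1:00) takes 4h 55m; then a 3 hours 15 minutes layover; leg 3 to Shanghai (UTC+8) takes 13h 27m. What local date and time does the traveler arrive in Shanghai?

Convert departure to UTC: 2:35 AM − 2:00 = 12:35 AM UTC on Jan 24.
Add 5 hours and 2 minutes leg 1 → 5:37 AM UTC.
Add 2 hours 20 minutes layover in Cape Morrow → 7:57 AM UTC.
Add 4 hours and 55 minutes leg 2 → 12:52 PM UTC.
Add 3 hours 15 minutes layover in Varnholm → 4:07 PM UTC.
Add 13 hours and 27 minutes leg 3 → 5:34 AM UTC (Jan 25).
Shanghai is UTC+8:00, so local arrival = 5:34 AM + 8:00 = 1:34 PM on Jan 25.

1:34 PM on Jan 25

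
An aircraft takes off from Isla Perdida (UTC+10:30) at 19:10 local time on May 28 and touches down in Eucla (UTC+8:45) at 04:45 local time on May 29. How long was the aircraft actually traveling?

Eucla is 1:45 behind Isla Perdida.
Clock-face elapsed time (ignoring zones) is 9 hours 35 minutes.
Actual elapsed = 9 hours 35 minutes + 1:45 = 11 hours 20 minutes.

11 hours 20 minutes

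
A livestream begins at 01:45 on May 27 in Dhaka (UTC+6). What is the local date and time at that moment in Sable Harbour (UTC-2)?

17:45 on May 26

In UTC: 01:45 − 6:00 = 19:45 on May 26.
Sable Harbour is UTC−2:00: 19:45 − 2:00 = 17:45 on May 26.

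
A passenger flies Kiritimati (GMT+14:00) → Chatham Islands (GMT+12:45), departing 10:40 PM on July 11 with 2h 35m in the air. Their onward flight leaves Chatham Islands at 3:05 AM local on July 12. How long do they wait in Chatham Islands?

3 hours 5 minutes

Convert departure to UTC: 10:40 PM − 14:00 = 8:40 AM UTC on Jul 11.
Add 2 hours 35 minutes flight time → 11:15 AM UTC.
Chatham Islands is UTC+12:45, so local arrival = 11:15 AM + 12:45 = 12:00 AM on Jul 12.
Layover = 3:05 AM − 12:00 AM = 3 hours 5 minutes.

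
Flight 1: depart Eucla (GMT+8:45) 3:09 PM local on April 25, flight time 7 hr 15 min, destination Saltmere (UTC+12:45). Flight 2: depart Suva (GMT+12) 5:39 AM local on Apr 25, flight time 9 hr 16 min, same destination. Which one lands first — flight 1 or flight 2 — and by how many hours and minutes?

Flight 1 in UTC: 3:09 PM − 8:45 = 6:24 AM on Apr 25.
+7 hours and 15 minutes → arrive 1:39 PM UTC on Apr 25.
Flight 2 in UTC: 5:39 AM − 12:00 = 5:39 PM on Apr 24.
+9 hours and 16 minutes → arrive 2:55 AM UTC on Apr 25.
Flight 2 lands earlier by 10 hours 44 minutes.

the second, by 10 hours 44 minutes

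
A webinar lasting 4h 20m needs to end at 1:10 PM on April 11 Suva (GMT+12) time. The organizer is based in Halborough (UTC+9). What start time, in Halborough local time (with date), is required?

Target end time in UTC: 1:10 PM − 12:00 = 1:10 AM on Apr 11.
Subtract 4 hours and 20 minutes → start 8:50 PM UTC on Apr 10.
Halborough is UTC+9:00: 8:50 PM + 9:00 = 5:50 AM on Apr 11.

5:50 AM on Apr 11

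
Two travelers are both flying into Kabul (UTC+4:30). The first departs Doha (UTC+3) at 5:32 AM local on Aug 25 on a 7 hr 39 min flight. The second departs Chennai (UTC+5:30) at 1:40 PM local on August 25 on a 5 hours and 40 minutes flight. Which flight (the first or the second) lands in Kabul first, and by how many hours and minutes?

the first, by 3 hours 39 minutes

Flight 1 in UTC: 5:32 AM − 3:00 = 2:32 AM on Aug 25.
+7 hours and 39 minutes → arrive 10:11 AM UTC on Aug 25.
Flight 2 in UTC: 1:40 PM − 5:30 = 8:10 AM on Aug 25.
+5 hours 40 minutes → arrive 1:50 PM UTC on Aug 25.
Flight 1 lands earlier by 3 hours 39 minutes.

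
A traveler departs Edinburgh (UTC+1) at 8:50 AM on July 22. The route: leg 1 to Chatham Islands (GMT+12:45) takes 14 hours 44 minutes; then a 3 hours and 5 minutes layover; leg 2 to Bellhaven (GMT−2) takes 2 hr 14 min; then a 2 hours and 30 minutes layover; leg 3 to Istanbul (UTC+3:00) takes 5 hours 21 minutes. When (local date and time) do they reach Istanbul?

2:44 PM on July 23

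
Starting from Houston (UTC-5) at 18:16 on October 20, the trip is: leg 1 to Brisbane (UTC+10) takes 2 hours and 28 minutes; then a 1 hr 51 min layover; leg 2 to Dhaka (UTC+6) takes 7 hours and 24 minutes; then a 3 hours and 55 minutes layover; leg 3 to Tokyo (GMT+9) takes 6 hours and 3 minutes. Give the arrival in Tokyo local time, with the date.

Convert departure to UTC: 18:16 + 5:00 = 23:16 UTC on Oct 20.
Add 2 hours 28 minutes leg 1 → 01:44 UTC (Oct 21).
Add 1 hour 51 minutes layover in Brisbane → 03:35 UTC.
Add 7 hours and 24 minutes leg 2 → 10:59 UTC.
Add 3 hours 55 minutes layover in Dhaka → 14:54 UTC.
Add 6 hours and 3 minutes leg 3 → 20:57 UTC.
Tokyo is UTC+9:00, so local arrival = 20:57 + 9:00 = 05:57 on Oct 22.

05:57 on Oct 22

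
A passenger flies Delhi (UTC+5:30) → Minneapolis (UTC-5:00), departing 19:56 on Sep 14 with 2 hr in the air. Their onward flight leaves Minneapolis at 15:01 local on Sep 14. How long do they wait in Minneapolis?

Convert departure to UTC: 19:56 − 5:30 = 14:26 UTC on Sep 14.
Add 2 hours flight time → 16:26 UTC.
Minneapolis is UTC−5:00, so local arrival = 16:26 − 5:00 = 11:26 on Sep 14.
Layover = 15:01 − 11:26 = 3 hours 35 minutes.

3 hours 35 minutes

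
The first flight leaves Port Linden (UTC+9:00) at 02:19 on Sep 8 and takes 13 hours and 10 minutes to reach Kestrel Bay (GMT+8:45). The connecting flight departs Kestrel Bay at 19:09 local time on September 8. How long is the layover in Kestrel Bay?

Convert departure to UTC: 02:19 − 9:00 = 17:19 UTC on Sep 7.
Add 13 hours and 10 minutes flight time → 06:29 UTC (Sep 8).
Kestrel Bay is UTC+8:45, so local arrival = 06:29 + 8:45 = 15:14 on Sep 8.
Layover = 19:09 − 15:14 = 3 hours 55 minutes.

3 hours 55 minutes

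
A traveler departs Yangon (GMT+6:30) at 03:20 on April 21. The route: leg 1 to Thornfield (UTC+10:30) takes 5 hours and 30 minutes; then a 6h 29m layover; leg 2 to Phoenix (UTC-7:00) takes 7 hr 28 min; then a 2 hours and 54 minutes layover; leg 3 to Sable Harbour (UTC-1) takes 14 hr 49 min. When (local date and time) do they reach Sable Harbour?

09:00 on April 22

Convert departure to UTC: 03:20 − 6:30 = 20:50 UTC on Apr 20.
Add 5 hours 30 minutes leg 1 → 02:20 UTC (Apr 21).
Add 6 hours 29 minutes layover in Thornfield → 08:49 UTC.
Add 7 hours and 28 minutes leg 2 → 16:17 UTC.
Add 2 hours 54 minutes layover in Phoenix → 19:11 UTC.
Add 14 hours 49 minutes leg 3 → 10:00 UTC (Apr 22).
Sable Harbour is UTC−1:00, so local arrival = 10:00 − 1:00 = 09:00 on Apr 22.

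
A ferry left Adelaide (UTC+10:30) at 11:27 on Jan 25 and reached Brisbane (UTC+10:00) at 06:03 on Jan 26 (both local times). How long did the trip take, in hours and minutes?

Brisbane is 0:30 behind Adelaide.
Clock-face elapsed time (ignoring zones) is 18 hours 36 minutes.
Actual elapsed = 18 hours 36 minutes + 0:30 = 19 hours 6 minutes.

19 hours 6 minutes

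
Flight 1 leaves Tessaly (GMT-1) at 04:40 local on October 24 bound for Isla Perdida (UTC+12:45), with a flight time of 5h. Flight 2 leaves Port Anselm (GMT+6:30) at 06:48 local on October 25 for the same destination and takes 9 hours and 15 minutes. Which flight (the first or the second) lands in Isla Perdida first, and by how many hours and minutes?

the first, by 22 hours 53 minutes

Flight 1 in UTC: 04:40 + 1:00 = 05:40 on Oct 24.
+5 hours → arrive 10:40 UTC on Oct 24.
Flight 2 in UTC: 06:48 − 6:30 = 00:18 on Oct 25.
+9 hours 15 minutes → arrive 09:33 UTC on Oct 25.
Flight 1 lands earlier by 22 hours 53 minutes.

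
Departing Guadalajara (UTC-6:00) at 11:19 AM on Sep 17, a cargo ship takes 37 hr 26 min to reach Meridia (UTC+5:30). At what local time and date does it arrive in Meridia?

12:15 PM on September 19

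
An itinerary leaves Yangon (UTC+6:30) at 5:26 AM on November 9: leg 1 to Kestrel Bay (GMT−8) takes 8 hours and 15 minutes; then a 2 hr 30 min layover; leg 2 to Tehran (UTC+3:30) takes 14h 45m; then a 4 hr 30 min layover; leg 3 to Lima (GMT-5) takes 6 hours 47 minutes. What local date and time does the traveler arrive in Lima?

6:43 AM on Nov 10

Convert departure to UTC: 5:26 AM − 6:30 = 10:56 PM UTC on Nov 8.
Add 8 hours and 15 minutes leg 1 → 7:11 AM UTC (Nov 9).
Add 2 hours 30 minutes layover in Kestrel Bay → 9:41 AM UTC.
Add 14 hours 45 minutes leg 2 → 12:26 AM UTC (Nov 10).
Add 4 hours 30 minutes layover in Tehran → 4:56 AM UTC.
Add 6 hours 47 minutes leg 3 → 11:43 AM UTC.
Lima is UTC−5:00, so local arrival = 11:43 AM − 5:00 = 6:43 AM on Nov 10.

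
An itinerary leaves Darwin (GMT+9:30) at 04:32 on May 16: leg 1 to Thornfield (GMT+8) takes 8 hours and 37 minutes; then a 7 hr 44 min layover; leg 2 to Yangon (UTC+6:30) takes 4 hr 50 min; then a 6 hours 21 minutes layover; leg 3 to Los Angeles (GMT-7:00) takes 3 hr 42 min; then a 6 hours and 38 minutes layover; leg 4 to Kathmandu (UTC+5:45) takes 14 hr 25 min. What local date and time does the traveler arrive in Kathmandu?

Convert departure to UTC: 04:32 − 9:30 = 19:02 UTC on May 15.
Add 8 hours 37 minutes leg 1 → 03:39 UTC (May 16).
Add 7 hours 44 minutes layover in Thornfield → 11:23 UTC.
Add 4 hours 50 minutes leg 2 → 16:13 UTC.
Add 6 hours 21 minutes layover in Yangon → 22:34 UTC.
Add 3 hours 42 minutes leg 3 → 02:16 UTC (May 17).
Add 6 hours and 38 minutes layover in Los Angeles → 08:54 UTC.
Add 14 hours and 25 minutes leg 4 → 23:19 UTC.
Kathmandu is UTC+5:45, so local arrival = 23:19 + 5:45 = 05:04 on May 18.

05:04 on May 18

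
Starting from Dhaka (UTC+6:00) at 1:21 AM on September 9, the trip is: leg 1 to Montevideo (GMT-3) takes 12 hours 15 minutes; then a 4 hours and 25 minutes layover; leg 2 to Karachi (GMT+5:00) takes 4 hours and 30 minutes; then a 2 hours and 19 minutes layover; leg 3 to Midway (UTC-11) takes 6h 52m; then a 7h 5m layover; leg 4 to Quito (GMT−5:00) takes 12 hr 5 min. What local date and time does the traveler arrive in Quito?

3:52 PM on September 10

Convert departure to UTC: 1:21 AM − 6:00 = 7:21 PM UTC on Sep 8.
Add 12 hours and 15 minutes leg 1 → 7:36 AM UTC (Sep 9).
Add 4 hours and 25 minutes layover in Montevideo → 12:01 PM UTC.
Add 4 hours and 30 minutes leg 2 → 4:31 PM UTC.
Add 2 hours and 19 minutes layover in Karachi → 6:50 PM UTC.
Add 6 hours 52 minutes leg 3 → 1:42 AM UTC (Sep 10).
Add 7 hours 5 minutes layover in Midway → 8:47 AM UTC.
Add 12 hours and 5 minutes leg 4 → 8:52 PM UTC.
Quito is UTC−5:00, so local arrival = 8:52 PM − 5:00 = 3:52 PM on Sep 10.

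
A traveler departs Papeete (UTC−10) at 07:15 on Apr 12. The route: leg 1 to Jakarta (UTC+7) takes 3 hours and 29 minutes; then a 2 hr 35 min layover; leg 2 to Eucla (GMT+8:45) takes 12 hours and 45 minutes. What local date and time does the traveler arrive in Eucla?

20:49 on Apr 13

Convert departure to UTC: 07:15 + 10:00 = 17:15 UTC on Apr 12.
Add 3 hours and 29 minutes leg 1 → 20:44 UTC.
Add 2 hours and 35 minutes layover in Jakarta → 23:19 UTC.
Add 12 hours 45 minutes leg 2 → 12:04 UTC (Apr 13).
Eucla is UTC+8:45, so local arrival = 12:04 + 8:45 = 20:49 on Apr 13.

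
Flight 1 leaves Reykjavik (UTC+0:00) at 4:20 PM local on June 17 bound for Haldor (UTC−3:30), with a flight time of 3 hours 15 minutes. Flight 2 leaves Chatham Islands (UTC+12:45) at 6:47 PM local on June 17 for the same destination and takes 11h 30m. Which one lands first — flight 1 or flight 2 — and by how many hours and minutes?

the second, by 2 hours 3 minutes

Flight 1 departs at 4:20 PM UTC (Jun 17).
+3 hours and 15 minutes → arrive 7:35 PM UTC on Jun 17.
Flight 2 in UTC: 6:47 PM − 12:45 = 6:02 AM on Jun 17.
+11 hours and 30 minutes → arrive 5:32 PM UTC on Jun 17.
Flight 2 lands earlier by 2 hours 3 minutes.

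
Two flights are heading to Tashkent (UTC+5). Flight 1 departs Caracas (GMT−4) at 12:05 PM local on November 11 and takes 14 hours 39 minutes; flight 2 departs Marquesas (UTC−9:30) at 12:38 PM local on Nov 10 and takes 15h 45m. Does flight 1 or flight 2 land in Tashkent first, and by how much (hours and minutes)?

Flight 1 in UTC: 12:05 PM + 4:00 = 4:05 PM on Nov 11.
+14 hours 39 minutes → arrive 6:44 AM UTC on Nov 12.
Flight 2 in UTC: 12:38 PM + 9:30 = 10:08 PM on Nov 10.
+15 hours 45 minutes → arrive 1:53 PM UTC on Nov 11.
Flight 2 lands earlier by 16 hours 51 minutes.

the second, by 16 hours 51 minutes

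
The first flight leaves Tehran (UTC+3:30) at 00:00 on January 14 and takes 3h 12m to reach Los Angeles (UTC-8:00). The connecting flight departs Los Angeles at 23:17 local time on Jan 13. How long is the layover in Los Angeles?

7 hours 35 minutes

Convert departure to UTC: 00:00 − 3:30 = 20:30 UTC on Jan 13.
Add 3 hours and 12 minutes flight time → 23:42 UTC.
Los Angeles is UTC−8:00, so local arrival = 23:42 − 8:00 = 15:42 on Jan 13.
Layover = 23:17 − 15:42 = 7 hours 35 minutes.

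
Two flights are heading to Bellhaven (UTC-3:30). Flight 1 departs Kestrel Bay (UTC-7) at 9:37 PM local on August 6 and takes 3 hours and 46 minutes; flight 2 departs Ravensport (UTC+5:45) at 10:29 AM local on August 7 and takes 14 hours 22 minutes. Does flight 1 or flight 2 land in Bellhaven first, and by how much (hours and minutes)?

Flight 1 in UTC: 9:37 PM + 7:00 = 4:37 AM on Aug 7.
+3 hours 46 minutes → arrive 8:23 AM UTC on Aug 7.
Flight 2 in UTC: 10:29 AM − 5:45 = 4:44 AM on Aug 7.
+14 hours 22 minutes → arrive 7:06 PM UTC on Aug 7.
Flight 1 lands earlier by 10 hours 43 minutes.

the first, by 10 hours 43 minutes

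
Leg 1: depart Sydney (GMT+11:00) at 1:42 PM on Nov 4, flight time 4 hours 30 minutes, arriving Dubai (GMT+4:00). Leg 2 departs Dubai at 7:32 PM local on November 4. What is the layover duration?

8 hours 20 minutes

Convert departure to UTC: 1:42 PM − 11:00 = 2:42 AM UTC on Nov 4.
Add 4 hours and 30 minutes flight time → 7:12 AM UTC.
Dubai is UTC+4:00, so local arrival = 7:12 AM + 4:00 = 11:12 AM on Nov 4.
Layover = 7:32 PM − 11:12 AM = 8 hours 20 minutes.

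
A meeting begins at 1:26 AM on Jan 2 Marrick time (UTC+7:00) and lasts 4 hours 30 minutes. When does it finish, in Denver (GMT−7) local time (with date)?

3:56 PM on January 1

Convert start to UTC: 1:26 AM − 7:00 = 6:26 PM UTC on Jan 1.
Add 4 hours 30 minutes duration → 10:56 PM UTC.
Denver is UTC−7:00, so local end time = 10:56 PM − 7:00 = 3:56 PM on Jan 1.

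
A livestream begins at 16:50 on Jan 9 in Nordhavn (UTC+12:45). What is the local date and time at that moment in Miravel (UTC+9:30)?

In UTC: 16:50 − 12:45 = 04:05 on Jan 9.
Miravel is UTC+9:30: 04:05 + 9:30 = 13:35 on Jan 9.

13:35 on January 9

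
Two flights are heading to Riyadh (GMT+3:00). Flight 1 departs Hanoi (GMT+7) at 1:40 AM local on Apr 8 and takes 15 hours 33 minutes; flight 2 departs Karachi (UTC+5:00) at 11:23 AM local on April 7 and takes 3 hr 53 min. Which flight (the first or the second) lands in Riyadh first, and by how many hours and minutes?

Flight 1 in UTC: 1:40 AM − 7:00 = 6:40 PM on Apr 7.
+15 hours and 33 minutes → arrive 10:13 AM UTC on Apr 8.
Flight 2 in UTC: 11:23 AM − 5:00 = 6:23 AM on Apr 7.
+3 hours 53 minutes → arrive 10:16 AM UTC on Apr 7.
Flight 2 lands earlier by 23 hours 57 minutes.

the second, by 23 hours 57 minutes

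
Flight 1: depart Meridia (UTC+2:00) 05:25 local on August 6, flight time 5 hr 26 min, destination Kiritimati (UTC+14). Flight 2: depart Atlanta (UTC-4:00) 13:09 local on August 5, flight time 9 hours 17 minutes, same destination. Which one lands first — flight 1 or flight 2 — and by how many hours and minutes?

the second, by 6 hours 25 minutes

Flight 1 in UTC: 05:25 − 2:00 = 03:25 on Aug 6.
+5 hours and 26 minutes → arrive 08:51 UTC on Aug 6.
Flight 2 in UTC: 13:09 + 4:00 = 17:09 on Aug 5.
+9 hours 17 minutes → arrive 02:26 UTC on Aug 6.
Flight 2 lands earlier by 6 hours 25 minutes.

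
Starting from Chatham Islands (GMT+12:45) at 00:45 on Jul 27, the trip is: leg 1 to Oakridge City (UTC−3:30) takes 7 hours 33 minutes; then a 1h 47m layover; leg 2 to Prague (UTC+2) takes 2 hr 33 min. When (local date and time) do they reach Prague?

Convert departure to UTC: 00:45 − 12:45 = 12:00 UTC on Jul 26.
Add 7 hours 33 minutes leg 1 → 19:33 UTC.
Add 1 hour 47 minutes layover in Oakridge City → 21:20 UTC.
Add 2 hours 33 minutes leg 2 → 23:53 UTC.
Prague is UTC+2:00, so local arrival = 23:53 + 2:00 = 01:53 on Jul 27.

01:53 on Jul 27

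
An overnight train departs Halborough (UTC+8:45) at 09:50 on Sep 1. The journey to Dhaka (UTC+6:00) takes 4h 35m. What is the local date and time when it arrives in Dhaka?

11:40 on September 1

Convert departure to UTC: 09:50 − 8:45 = 01:05 UTC on Sep 1.
Add 4 hours 35 minutes travel time → 05:40 UTC.
Dhaka is UTC+6:00, so local arrival = 05:40 + 6:00 = 11:40 on Sep 1.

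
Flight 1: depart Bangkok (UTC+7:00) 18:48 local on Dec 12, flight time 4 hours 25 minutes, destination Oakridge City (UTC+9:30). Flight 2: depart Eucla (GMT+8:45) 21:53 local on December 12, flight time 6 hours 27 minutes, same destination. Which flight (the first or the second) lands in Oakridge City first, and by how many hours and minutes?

the first, by 3 hours 22 minutes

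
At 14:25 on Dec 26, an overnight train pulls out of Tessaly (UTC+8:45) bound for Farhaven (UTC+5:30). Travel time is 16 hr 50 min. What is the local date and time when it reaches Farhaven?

Farhaven is 3:15 behind Tessaly.
After 16 hours 50 minutes it is 07:15 (Dec 27) in Tessaly.
Shift by the zone difference: 07:15 − 3:15 = 04:00 on Dec 27 in Farhaven.

04:00 on December 27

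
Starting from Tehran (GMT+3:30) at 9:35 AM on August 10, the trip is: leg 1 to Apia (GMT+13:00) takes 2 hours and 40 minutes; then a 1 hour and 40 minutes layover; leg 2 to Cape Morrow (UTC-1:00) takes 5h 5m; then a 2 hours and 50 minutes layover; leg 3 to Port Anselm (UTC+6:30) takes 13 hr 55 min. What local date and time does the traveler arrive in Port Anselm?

2:45 PM on August 11

Convert departure to UTC: 9:35 AM − 3:30 = 6:05 AM UTC on Aug 10.
Add 2 hours 40 minutes leg 1 → 8:45 AM UTC.
Add 1 hour and 40 minutes layover in Apia → 10:25 AM UTC.
Add 5 hours and 5 minutes leg 2 → 3:30 PM UTC.
Add 2 hours and 50 minutes layover in Cape Morrow → 6:20 PM UTC.
Add 13 hours and 55 minutes leg 3 → 8:15 AM UTC (Aug 11).
Port Anselm is UTC+6:30, so local arrival = 8:15 AM + 6:30 = 2:45 PM on Aug 11.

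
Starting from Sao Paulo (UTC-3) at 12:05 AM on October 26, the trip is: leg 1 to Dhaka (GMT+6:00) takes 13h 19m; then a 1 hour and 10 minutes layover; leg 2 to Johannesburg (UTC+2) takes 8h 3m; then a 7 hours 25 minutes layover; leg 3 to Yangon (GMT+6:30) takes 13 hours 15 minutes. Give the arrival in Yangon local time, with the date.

4:47 AM on October 28

Convert departure to UTC: 12:05 AM + 3:00 = 3:05 AM UTC on Oct 26.
Add 13 hours 19 minutes leg 1 → 4:24 PM UTC.
Add 1 hour and 10 minutes layover in Dhaka → 5:34 PM UTC.
Add 8 hours and 3 minutes leg 2 → 1:37 AM UTC (Oct 27).
Add 7 hours 25 minutes layover in Johannesburg → 9:02 AM UTC.
Add 13 hours and 15 minutes leg 3 → 10:17 PM UTC.
Yangon is UTC+6:30, so local arrival = 10:17 PM + 6:30 = 4:47 AM on Oct 28.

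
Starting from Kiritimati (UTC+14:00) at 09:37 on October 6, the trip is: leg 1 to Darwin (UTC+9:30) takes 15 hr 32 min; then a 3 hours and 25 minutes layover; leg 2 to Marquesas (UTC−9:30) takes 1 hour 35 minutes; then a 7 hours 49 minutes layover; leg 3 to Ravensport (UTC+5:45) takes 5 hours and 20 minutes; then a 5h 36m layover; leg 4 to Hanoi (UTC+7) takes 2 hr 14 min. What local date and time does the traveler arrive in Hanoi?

Convert departure to UTC: 09:37 − 14:00 = 19:37 UTC on Oct 5.
Add 15 hours 32 minutes leg 1 → 11:09 UTC (Oct 6).
Add 3 hours and 25 minutes layover in Darwin → 14:34 UTC.
Add 1 hour and 35 minutes leg 2 → 16:09 UTC.
Add 7 hours and 49 minutes layover in Marquesas → 23:58 UTC.
Add 5 hours 20 minutes leg 3 → 05:18 UTC (Oct 7).
Add 5 hours 36 minutes layover in Ravensport → 10:54 UTC.
Add 2 hours and 14 minutes leg 4 → 13:08 UTC.
Hanoi is UTC+7:00, so local arrival = 13:08 + 7:00 = 20:08 on Oct 7.

20:08 on October 7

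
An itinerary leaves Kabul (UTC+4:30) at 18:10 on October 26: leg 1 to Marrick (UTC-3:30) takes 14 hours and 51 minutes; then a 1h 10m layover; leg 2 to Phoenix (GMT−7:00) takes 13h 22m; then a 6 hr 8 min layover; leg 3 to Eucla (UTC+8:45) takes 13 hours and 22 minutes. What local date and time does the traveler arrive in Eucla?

23:18 on October 28

Convert departure to UTC: 18:10 − 4:30 = 13:40 UTC on Oct 26.
Add 14 hours 51 minutes leg 1 → 04:31 UTC (Oct 27).
Add 1 hour 10 minutes layover in Marrick → 05:41 UTC.
Add 13 hours 22 minutes leg 2 → 19:03 UTC.
Add 6 hours 8 minutes layover in Phoenix → 01:11 UTC (Oct 28).
Add 13 hours 22 minutes leg 3 → 14:33 UTC.
Eucla is UTC+8:45, so local arrival = 14:33 + 8:45 = 23:18 on Oct 28.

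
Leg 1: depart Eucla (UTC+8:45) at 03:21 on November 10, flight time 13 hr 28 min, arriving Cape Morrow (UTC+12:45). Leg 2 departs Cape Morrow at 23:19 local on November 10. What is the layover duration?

Convert departure to UTC: 03:21 − 8:45 = 18:36 UTC on Nov 9.
Add 13 hours 28 minutes flight time → 08:04 UTC (Nov 10).
Cape Morrow is UTC+12:45, so local arrival = 08:04 + 12:45 = 20:49 on Nov 10.
Layover = 23:19 − 20:49 = 2 hours 30 minutes.

2 hours 30 minutes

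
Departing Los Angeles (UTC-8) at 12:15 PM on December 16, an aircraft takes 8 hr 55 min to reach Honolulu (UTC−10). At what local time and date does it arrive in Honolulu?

Convert departure to UTC: 12:15 PM + 8:00 = 8:15 PM UTC on Dec 16.
Add 8 hours and 55 minutes travel time → 5:10 AM UTC (Dec 17).
Honolulu is UTC−10:00, so local arrival = 5:10 AM − 10:00 = 7:10 PM on Dec 16.

7:10 PM on December 16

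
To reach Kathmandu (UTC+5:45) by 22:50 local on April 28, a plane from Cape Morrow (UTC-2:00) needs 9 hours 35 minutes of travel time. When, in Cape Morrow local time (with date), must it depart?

05:30 on April 28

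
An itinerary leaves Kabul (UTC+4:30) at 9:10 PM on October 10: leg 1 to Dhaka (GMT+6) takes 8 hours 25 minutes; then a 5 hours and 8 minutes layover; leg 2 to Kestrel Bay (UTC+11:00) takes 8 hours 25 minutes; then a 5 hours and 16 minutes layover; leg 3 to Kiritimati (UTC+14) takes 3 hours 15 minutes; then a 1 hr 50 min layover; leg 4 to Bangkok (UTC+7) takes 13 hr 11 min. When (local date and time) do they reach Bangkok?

9:10 PM on October 12

Convert departure to UTC: 9:10 PM − 4:30 = 4:40 PM UTC on Oct 10.
Add 8 hours 25 minutes leg 1 → 1:05 AM UTC (Oct 11).
Add 5 hours 8 minutes layover in Dhaka → 6:13 AM UTC.
Add 8 hours and 25 minutes leg 2 → 2:38 PM UTC.
Add 5 hours and 16 minutes layover in Kestrel Bay → 7:54 PM UTC.
Add 3 hours and 15 minutes leg 3 → 11:09 PM UTC.
Add 1 hour and 50 minutes layover in Kiritimati → 12:59 AM UTC (Oct 12).
Add 13 hours 11 minutes leg 4 → 2:10 PM UTC.
Bangkok is UTC+7:00, so local arrival = 2:10 PM + 7:00 = 9:10 PM on Oct 12.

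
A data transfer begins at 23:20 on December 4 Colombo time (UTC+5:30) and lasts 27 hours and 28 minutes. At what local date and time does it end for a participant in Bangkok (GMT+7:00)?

Convert start to UTC: 23:20 − 5:30 = 17:50 UTC on Dec 4.
Add 27 hours 28 minutes duration → 21:18 UTC (Dec 5).
Bangkok is UTC+7:00, so local end time = 21:18 + 7:00 = 04:18 on Dec 6.

04:18 on December 6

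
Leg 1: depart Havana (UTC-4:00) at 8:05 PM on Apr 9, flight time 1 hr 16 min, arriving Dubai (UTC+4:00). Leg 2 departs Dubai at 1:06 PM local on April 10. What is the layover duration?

Convert departure to UTC: 8:05 PM + 4:00 = 12:05 AM UTC on Apr 10.
Add 1 hour and 16 minutes flight time → 1:21 AM UTC.
Dubai is UTC+4:00, so local arrival = 1:21 AM + 4:00 = 5:21 AM on Apr 10.
Layover = 1:06 PM − 5:21 AM = 7 hours 45 minutes.

7 hours 45 minutes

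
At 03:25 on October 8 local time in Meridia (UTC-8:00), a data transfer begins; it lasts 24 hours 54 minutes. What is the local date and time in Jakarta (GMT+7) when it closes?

19:19 on October 9

Convert start to UTC: 03:25 + 8:00 = 11:25 UTC on Oct 8.
Add 24 hours and 54 minutes duration → 12:19 UTC (Oct 9).
Jakarta is UTC+7:00, so local end time = 12:19 + 7:00 = 19:19 on Oct 9.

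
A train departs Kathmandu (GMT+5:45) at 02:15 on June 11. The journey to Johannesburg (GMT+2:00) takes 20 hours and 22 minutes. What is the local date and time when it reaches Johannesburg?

Convert departure to UTC: 02:15 − 5:45 = 20:30 UTC on Jun 10.
Add 20 hours 22 minutes travel time → 16:52 UTC (Jun 11).
Johannesburg is UTC+2:00, so local arrival = 16:52 + 2:00 = 18:52 on Jun 11.

18:52 on June 11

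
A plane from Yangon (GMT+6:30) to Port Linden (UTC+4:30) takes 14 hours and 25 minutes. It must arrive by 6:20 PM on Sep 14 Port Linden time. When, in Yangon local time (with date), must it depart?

Target arrival in UTC: 6:20 PM − 4:30 = 1:50 PM on Sep 14.
Subtract 14 hours 25 minutes → departure 11:25 PM UTC on Sep 13.
Yangon is UTC+6:30: 11:25 PM + 6:30 = 5:55 AM on Sep 14.

5:55 AM on Sep 14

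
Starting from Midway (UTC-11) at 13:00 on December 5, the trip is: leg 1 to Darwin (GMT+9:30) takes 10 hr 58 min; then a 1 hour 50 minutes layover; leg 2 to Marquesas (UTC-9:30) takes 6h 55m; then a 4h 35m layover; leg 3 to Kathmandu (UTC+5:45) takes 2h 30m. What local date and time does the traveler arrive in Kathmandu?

Convert departure to UTC: 13:00 + 11:00 = 00:00 UTC on Dec 6.
Add 10 hours 58 minutes leg 1 → 10:58 UTC.
Add 1 hour and 50 minutes layover in Darwin → 12:48 UTC.
Add 6 hours 55 minutes leg 2 → 19:43 UTC.
Add 4 hours and 35 minutes layover in Marquesas → 00:18 UTC (Dec 7).
Add 2 hours and 30 minutes leg 3 → 02:48 UTC.
Kathmandu is UTC+5:45, so local arrival = 02:48 + 5:45 = 08:33 on Dec 7.

08:33 on Dec 7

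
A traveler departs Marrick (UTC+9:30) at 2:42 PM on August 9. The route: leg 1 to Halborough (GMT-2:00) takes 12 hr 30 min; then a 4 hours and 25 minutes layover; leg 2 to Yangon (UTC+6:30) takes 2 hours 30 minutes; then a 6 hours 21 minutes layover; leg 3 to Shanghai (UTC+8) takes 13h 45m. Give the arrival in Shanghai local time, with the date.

Convert departure to UTC: 2:42 PM − 9:30 = 5:12 AM UTC on Aug 9.
Add 12 hours 30 minutes leg 1 → 5:42 PM UTC.
Add 4 hours 25 minutes layover in Halborough → 10:07 PM UTC.
Add 2 hours and 30 minutes leg 2 → 12:37 AM UTC (Aug 10).
Add 6 hours 21 minutes layover in Yangon → 6:58 AM UTC.
Add 13 hours 45 minutes leg 3 → 8:43 PM UTC.
Shanghai is UTC+8:00, so local arrival = 8:43 PM + 8:00 = 4:43 AM on Aug 11.

4:43 AM on August 11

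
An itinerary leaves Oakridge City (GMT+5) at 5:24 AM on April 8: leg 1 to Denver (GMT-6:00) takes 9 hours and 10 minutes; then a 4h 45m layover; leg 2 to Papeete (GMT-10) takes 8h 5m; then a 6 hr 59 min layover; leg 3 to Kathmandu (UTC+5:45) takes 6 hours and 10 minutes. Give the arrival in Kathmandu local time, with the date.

5:18 PM on April 9

Convert departure to UTC: 5:24 AM − 5:00 = 12:24 AM UTC on Apr 8.
Add 9 hours and 10 minutes leg 1 → 9:34 AM UTC.
Add 4 hours and 45 minutes layover in Denver → 2:19 PM UTC.
Add 8 hours and 5 minutes leg 2 → 10:24 PM UTC.
Add 6 hours 59 minutes layover in Papeete → 5:23 AM UTC (Apr 9).
Add 6 hours 10 minutes leg 3 → 11:33 AM UTC.
Kathmandu is UTC+5:45, so local arrival = 11:33 AM + 5:45 = 5:18 PM on Apr 9.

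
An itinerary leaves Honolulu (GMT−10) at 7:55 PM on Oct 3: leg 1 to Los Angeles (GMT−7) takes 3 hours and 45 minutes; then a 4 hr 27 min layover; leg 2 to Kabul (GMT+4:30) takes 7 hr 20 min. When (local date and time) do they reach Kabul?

1:57 AM on October 5

Convert departure to UTC: 7:55 PM + 10:00 = 5:55 AM UTC on Oct 4.
Add 3 hours 45 minutes leg 1 → 9:40 AM UTC.
Add 4 hours and 27 minutes layover in Los Angeles → 2:07 PM UTC.
Add 7 hours 20 minutes leg 2 → 9:27 PM UTC.
Kabul is UTC+4:30, so local arrival = 9:27 PM + 4:30 = 1:57 AM on Oct 5.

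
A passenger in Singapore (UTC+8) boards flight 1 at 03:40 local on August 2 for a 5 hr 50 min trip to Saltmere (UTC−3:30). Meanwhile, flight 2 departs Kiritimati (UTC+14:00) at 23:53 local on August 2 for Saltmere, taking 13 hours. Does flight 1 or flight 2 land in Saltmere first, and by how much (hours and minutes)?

the first, by 21 hours 23 minutes

Flight 1 in UTC: 03:40 − 8:00 = 19:40 on Aug 1.
+5 hours and 50 minutes → arrive 01:30 UTC on Aug 2.
Flight 2 in UTC: 23:53 − 14:00 = 09:53 on Aug 2.
+13 hours → arrive 22:53 UTC on Aug 2.
Flight 1 lands earlier by 21 hours 23 minutes.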